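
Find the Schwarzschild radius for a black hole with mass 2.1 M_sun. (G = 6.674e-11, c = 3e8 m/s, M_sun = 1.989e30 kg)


M = 2.1 * 1.989e30 kg = 4.1769e+30 kg. rs = 2GM/c^2 = 2 * 6.674e-11 * 4.1769e+30 / (3e8)^2 = 6194.8068

6194.8068 m


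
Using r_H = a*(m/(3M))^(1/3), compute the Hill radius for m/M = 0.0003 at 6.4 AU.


r_H = a * (m/3M)^(1/3) = 6.4 * (0.0003/3)^(1/3) = 0.2971

0.2971 AU


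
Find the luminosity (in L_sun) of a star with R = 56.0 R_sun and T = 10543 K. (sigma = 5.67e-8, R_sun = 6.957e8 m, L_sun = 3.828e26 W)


R = 56.0 * 6.957e8 m = 3.89592e+10 m. L = 4*pi*R^2*sigma*T^4 = 4*pi*(3.89592e+10)^2 * 5.67e-8 * 10543^4 = 1.3361949e+31 W. L/L_sun = 1.3361949e+31 / 3.828e26 = 34905.8229

34905.8229 L_sun


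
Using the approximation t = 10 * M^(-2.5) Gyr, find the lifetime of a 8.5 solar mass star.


t = 10 * M^(-2.5) = 10 * 8.5^(-2.5) = 0.0475

0.0475 Gyr


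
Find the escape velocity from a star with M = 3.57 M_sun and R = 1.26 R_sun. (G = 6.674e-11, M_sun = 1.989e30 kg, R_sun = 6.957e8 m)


M = 3.57 * 1.989e30 kg = 7.10073e+30 kg; R = 1.26 * 6.957e8 m = 8.76582e+08 m. v_esc = sqrt(2GM/R) = sqrt(2 * 6.674e-11 * 7.10073e+30 / 8.76582e+08) = 1.040e+06

1.040e+06 m/s


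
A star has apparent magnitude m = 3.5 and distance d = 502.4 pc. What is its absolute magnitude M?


M = m - 5*log10(d) + 5 = 3.5 - 5*log10(502.4) + 5 = -5.0052

-5.0052


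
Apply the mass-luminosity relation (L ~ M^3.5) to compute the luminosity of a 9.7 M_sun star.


L/L_sun = (M/M_sun)^3.5 = 9.7^3.5 = 2842.5039

2842.5039 L_sun


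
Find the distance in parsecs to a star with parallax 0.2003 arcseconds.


d = 1/p = 1/0.2003 = 4.9925

4.9925 pc


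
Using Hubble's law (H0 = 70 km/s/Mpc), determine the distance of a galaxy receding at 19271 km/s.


d = v / H0 = 19271 / 70 = 275.3

275.3 Mpc


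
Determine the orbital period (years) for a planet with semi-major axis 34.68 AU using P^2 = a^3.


P = a^(3/2) = 34.68^1.5 = 204.2296

204.2296 years


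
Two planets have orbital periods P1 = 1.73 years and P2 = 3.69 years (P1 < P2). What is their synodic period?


1/P_syn = |1/P1 - 1/P2| = |1/1.73 - 1/3.69| => P_syn = 3.257

3.257 years


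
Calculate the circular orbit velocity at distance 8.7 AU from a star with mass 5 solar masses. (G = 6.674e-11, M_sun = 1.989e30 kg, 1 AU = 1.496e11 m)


v = sqrt(GM/r) = sqrt(6.674e-11 * 9.945e+30 / 1.302e+12) = 22582.3988

22582.3988 m/s


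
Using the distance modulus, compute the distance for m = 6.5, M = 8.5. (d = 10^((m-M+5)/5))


d = 10^((m - M + 5)/5) = 10^((6.5 - 8.5 + 5)/5) = 3.9811

3.9811 pc


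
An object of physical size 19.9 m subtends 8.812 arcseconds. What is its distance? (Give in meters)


D = size / theta_rad, theta_rad = 8.812 * pi/(180*3600) = 4.272e-05, D = 465804.5443

465804.5443 m


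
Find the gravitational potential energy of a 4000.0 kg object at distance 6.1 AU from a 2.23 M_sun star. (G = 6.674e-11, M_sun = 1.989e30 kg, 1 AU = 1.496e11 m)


M = 2.23 * 1.989e30 kg = 4.43547e+30 kg; r = 6.1 AU * 1.496e11 m/AU = 9.1256e+11 m. U = -GM*m/r = -(6.674e-11 * 4.43547e+30 * 4000.0) / 9.1256e+11 = -1.298e+12

-1.298e+12 J


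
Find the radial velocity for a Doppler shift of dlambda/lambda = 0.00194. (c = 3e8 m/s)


v = (dlambda/lambda) * c = 0.00194 * 3e8 = 582000.0

582000.0 m/s


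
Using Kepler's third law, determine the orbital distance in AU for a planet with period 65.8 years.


a = P^(2/3) = 65.8^(2/3) = 16.2986

16.2986 AU


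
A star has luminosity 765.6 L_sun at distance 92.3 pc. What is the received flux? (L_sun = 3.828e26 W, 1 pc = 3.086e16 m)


F = L / (4*pi*d^2) = 2.931e+29 / (4*pi*(2.848e+18)^2) = 2.875e-09

2.875e-09 W/m^2


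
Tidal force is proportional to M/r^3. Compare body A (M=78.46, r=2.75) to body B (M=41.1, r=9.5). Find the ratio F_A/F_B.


Ratio = (M1/r1^3) / (M2/r2^3) = (78.46/2.75^3) / (41.1/9.5^3) = 78.7008

78.7008


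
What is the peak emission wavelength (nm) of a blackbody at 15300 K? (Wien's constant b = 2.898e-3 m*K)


lam_max = b / T = 2.898e-3 / 15300 = 1.894e-07 m = 189.4118 nm

189.4118 nm


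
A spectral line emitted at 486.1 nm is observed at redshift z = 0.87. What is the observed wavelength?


lam_obs = lam_emit * (1 + z) = 486.1 * (1 + 0.87) = 909.007

909.007 nm


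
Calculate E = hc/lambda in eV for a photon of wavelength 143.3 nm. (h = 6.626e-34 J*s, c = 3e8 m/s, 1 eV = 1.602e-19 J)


E = hc/lambda = 6.626e-34 * 3e8 / 1.433e-07 = 1.387e-18 J = 8.6589 eV

8.6589 eV


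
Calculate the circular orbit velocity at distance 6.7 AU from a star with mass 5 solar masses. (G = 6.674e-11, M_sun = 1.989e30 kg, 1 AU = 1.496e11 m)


v = sqrt(GM/r) = sqrt(6.674e-11 * 9.945e+30 / 1.002e+12) = 25733.1112

25733.1112 m/s


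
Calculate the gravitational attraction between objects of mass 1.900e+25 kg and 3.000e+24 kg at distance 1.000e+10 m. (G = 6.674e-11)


F = G*m1*m2/r^2 = 6.674e-11 * 1.900e+25 * 3.000e+24 / (1.000e+10)^2 = 6.674e-11 * 5.700e+49 / 1.000e+20 = 3.804e+19

3.804e+19 N


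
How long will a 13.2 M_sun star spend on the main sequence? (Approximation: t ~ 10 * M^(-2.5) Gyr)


t = 10 * M^(-2.5) = 10 * 13.2^(-2.5) = 0.0158

0.0158 Gyr


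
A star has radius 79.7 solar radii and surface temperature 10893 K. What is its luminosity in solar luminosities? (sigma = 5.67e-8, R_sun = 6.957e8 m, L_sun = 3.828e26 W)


R = 79.7 * 6.957e8 m = 5.544729e+10 m. L = 4*pi*R^2*sigma*T^4 = 4*pi*(5.544729e+10)^2 * 5.67e-8 * 10893^4 = 3.084207486e+31 W. L/L_sun = 3.084207486e+31 / 3.828e26 = 80569.6835

80569.6835 L_sun


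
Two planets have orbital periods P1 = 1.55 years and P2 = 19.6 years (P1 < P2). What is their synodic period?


1/P_syn = |1/P1 - 1/P2| = |1/1.55 - 1/19.6| => P_syn = 1.6831

1.6831 years


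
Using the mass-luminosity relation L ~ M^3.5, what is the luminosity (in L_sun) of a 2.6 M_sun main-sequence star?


L/L_sun = (M/M_sun)^3.5 = 2.6^3.5 = 28.3404

28.3404 L_sun


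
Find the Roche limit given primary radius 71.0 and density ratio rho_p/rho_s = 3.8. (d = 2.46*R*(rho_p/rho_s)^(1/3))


d_Roche = 2.46 * 71.0 * 3.8^(1/3) = 272.5553

272.5553


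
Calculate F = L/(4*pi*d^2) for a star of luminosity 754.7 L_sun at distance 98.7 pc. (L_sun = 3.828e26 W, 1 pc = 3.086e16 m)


F = L / (4*pi*d^2) = 2.889e+29 / (4*pi*(3.046e+18)^2) = 2.478e-09

2.478e-09 W/m^2


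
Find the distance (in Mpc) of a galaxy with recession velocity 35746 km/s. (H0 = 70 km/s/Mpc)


d = v / H0 = 35746 / 70 = 510.6571

510.6571 Mpc


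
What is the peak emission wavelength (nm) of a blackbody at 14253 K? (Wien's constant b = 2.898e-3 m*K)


lam_max = b / T = 2.898e-3 / 14253 = 2.033e-07 m = 203.3256 nm

203.3256 nm


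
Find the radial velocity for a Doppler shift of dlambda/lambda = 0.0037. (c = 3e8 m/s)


v = (dlambda/lambda) * c = 0.0037 * 3e8 = 1.110e+06

1.110e+06 m/s


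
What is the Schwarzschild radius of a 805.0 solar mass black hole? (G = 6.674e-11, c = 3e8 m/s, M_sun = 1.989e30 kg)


M = 805.0 * 1.989e30 kg = 1.601145e+33 kg. rs = 2GM/c^2 = 2 * 6.674e-11 * 1.601145e+33 / (3e8)^2 = 2.375e+06

2.375e+06 m


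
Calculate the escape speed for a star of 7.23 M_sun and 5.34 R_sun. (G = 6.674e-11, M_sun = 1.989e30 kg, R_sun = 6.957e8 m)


M = 7.23 * 1.989e30 kg = 1.438047e+31 kg; R = 5.34 * 6.957e8 m = 3.715038e+09 m. v_esc = sqrt(2GM/R) = sqrt(2 * 6.674e-11 * 1.438047e+31 / 3.715038e+09) = 718808.1772

718808.1772 m/s


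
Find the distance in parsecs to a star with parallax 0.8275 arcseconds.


d = 1/p = 1/0.8275 = 1.2085

1.2085 pc


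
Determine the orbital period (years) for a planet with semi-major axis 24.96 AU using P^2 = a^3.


P = a^(3/2) = 24.96^1.5 = 124.7001

124.7001 years


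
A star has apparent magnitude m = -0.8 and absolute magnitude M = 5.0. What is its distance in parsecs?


d = 10^((m - M + 5)/5) = 10^((-0.8 - 5.0 + 5)/5) = 0.6918

0.6918 pc


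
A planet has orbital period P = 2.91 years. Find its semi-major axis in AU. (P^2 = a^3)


a = P^(2/3) = 2.91^(2/3) = 2.0383

2.0383 AU


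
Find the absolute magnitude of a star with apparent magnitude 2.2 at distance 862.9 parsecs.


M = m - 5*log10(d) + 5 = 2.2 - 5*log10(862.9) + 5 = -7.4798

-7.4798


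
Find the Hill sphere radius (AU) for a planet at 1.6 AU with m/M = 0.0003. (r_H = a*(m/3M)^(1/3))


r_H = a * (m/3M)^(1/3) = 1.6 * (0.0003/3)^(1/3) = 0.0743

0.0743 AU


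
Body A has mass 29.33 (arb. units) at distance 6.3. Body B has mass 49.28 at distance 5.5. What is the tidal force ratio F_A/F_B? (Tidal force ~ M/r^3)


Ratio = (M1/r1^3) / (M2/r2^3) = (29.33/6.3^3) / (49.28/5.5^3) = 0.396

0.396


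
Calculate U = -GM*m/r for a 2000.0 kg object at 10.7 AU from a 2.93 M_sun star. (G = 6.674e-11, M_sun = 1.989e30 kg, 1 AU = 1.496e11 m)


M = 2.93 * 1.989e30 kg = 5.82777e+30 kg; r = 10.7 AU * 1.496e11 m/AU = 1.60072e+12 m. U = -GM*m/r = -(6.674e-11 * 5.82777e+30 * 2000.0) / 1.60072e+12 = -4.860e+11

-4.860e+11 J


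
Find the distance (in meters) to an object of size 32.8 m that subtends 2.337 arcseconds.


D = size / theta_rad, theta_rad = 2.337 * pi/(180*3600) = 1.133e-05, D = 2.895e+06

2.895e+06 m


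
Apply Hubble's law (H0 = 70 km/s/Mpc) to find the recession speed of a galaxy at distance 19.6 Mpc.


v = H0 * d = 70 * 19.6 = 1372.0

1372.0 km/s


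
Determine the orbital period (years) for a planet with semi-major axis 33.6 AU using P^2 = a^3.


P = a^(3/2) = 33.6^1.5 = 194.7641

194.7641 years


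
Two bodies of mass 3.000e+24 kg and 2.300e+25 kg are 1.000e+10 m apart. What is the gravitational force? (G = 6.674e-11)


F = G*m1*m2/r^2 = 6.674e-11 * 3.000e+24 * 2.300e+25 / (1.000e+10)^2 = 6.674e-11 * 6.900e+49 / 1.000e+20 = 4.605e+19

4.605e+19 N


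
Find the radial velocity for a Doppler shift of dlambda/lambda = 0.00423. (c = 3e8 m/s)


v = (dlambda/lambda) * c = 0.00423 * 3e8 = 1.269e+06

1.269e+06 m/s


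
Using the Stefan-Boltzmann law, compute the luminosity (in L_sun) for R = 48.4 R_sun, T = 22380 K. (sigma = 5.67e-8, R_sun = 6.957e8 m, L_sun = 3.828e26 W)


R = 48.4 * 6.957e8 m = 3.367188e+10 m. L = 4*pi*R^2*sigma*T^4 = 4*pi*(3.367188e+10)^2 * 5.67e-8 * 22380^4 = 2.026599736e+32 W. L/L_sun = 2.026599736e+32 / 3.828e26 = 529414.769

529414.769 L_sun


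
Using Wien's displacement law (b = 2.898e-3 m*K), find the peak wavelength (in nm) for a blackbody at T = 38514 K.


lam_max = b / T = 2.898e-3 / 38514 = 7.525e-08 m = 75.2454 nm

75.2454 nm


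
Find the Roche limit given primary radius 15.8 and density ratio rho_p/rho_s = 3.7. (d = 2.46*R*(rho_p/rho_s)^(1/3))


d_Roche = 2.46 * 15.8 * 3.7^(1/3) = 60.1164

60.1164


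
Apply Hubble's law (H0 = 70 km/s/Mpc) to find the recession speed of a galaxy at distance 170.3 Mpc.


v = H0 * d = 70 * 170.3 = 11921.0

11921.0 km/s


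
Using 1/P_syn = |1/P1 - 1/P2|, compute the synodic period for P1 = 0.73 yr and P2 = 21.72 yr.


1/P_syn = |1/P1 - 1/P2| = |1/0.73 - 1/21.72| => P_syn = 0.7554

0.7554 years


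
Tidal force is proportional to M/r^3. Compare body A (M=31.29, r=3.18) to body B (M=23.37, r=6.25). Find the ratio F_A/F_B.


Ratio = (M1/r1^3) / (M2/r2^3) = (31.29/3.18^3) / (23.37/6.25^3) = 10.165

10.165


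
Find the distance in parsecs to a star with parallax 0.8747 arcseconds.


d = 1/p = 1/0.8747 = 1.1432

1.1432 pc


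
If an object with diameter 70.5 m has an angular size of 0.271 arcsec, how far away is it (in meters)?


D = size / theta_rad, theta_rad = 0.271 * pi/(180*3600) = 1.314e-06, D = 5.366e+07

5.366e+07 m


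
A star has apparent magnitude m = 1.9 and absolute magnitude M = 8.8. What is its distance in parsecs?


d = 10^((m - M + 5)/5) = 10^((1.9 - 8.8 + 5)/5) = 0.4169

0.4169 pc


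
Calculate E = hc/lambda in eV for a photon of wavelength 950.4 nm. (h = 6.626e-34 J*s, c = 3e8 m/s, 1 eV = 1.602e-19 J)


E = hc/lambda = 6.626e-34 * 3e8 / 9.504e-07 = 2.092e-19 J = 1.3056 eV

1.3056 eV


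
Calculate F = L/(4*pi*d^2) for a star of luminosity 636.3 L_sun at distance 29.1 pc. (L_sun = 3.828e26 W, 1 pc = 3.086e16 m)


F = L / (4*pi*d^2) = 2.436e+29 / (4*pi*(8.980e+17)^2) = 2.404e-08

2.404e-08 W/m^2


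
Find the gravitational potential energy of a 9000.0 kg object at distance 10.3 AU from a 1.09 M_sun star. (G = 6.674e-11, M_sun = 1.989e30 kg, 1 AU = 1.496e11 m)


M = 1.09 * 1.989e30 kg = 2.16801e+30 kg; r = 10.3 AU * 1.496e11 m/AU = 1.54088e+12 m. U = -GM*m/r = -(6.674e-11 * 2.16801e+30 * 9000.0) / 1.54088e+12 = -8.451e+11

-8.451e+11 J


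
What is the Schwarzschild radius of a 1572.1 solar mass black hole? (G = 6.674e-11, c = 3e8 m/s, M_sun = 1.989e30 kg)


M = 1572.1 * 1.989e30 kg = 3.1269069e+33 kg. rs = 2GM/c^2 = 2 * 6.674e-11 * 3.1269069e+33 / (3e8)^2 = 4.638e+06

4.638e+06 m


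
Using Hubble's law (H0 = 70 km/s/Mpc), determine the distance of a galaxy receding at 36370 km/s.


d = v / H0 = 36370 / 70 = 519.5714

519.5714 Mpc


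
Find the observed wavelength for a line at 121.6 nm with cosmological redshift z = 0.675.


lam_obs = lam_emit * (1 + z) = 121.6 * (1 + 0.675) = 203.68

203.68 nm


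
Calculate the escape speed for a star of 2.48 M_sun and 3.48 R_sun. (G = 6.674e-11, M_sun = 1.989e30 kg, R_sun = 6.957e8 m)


M = 2.48 * 1.989e30 kg = 4.93272e+30 kg; R = 3.48 * 6.957e8 m = 2.421036e+09 m. v_esc = sqrt(2GM/R) = sqrt(2 * 6.674e-11 * 4.93272e+30 / 2.421036e+09) = 521495.6706

521495.6706 m/s


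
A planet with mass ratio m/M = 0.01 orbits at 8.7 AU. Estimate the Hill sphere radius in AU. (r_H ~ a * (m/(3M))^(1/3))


r_H = a * (m/3M)^(1/3) = 8.7 * (0.01/3)^(1/3) = 1.2996

1.2996 AU


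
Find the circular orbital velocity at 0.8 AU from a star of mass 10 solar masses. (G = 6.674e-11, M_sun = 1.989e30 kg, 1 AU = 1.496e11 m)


v = sqrt(GM/r) = sqrt(6.674e-11 * 1.989e+31 / 1.197e+11) = 105317.2966

105317.2966 m/s


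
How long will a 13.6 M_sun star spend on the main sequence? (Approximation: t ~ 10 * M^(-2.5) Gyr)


t = 10 * M^(-2.5) = 10 * 13.6^(-2.5) = 0.0147

0.0147 Gyr


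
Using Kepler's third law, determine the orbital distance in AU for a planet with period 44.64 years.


a = P^(2/3) = 44.64^(2/3) = 12.5839

12.5839 AU


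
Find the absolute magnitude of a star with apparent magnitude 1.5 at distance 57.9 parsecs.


M = m - 5*log10(d) + 5 = 1.5 - 5*log10(57.9) + 5 = -2.3134

-2.3134


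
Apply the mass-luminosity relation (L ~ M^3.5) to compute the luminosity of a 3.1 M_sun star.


L/L_sun = (M/M_sun)^3.5 = 3.1^3.5 = 52.4525

52.4525 L_sun


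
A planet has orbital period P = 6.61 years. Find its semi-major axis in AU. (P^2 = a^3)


a = P^(2/3) = 6.61^(2/3) = 3.5221

3.5221 AU


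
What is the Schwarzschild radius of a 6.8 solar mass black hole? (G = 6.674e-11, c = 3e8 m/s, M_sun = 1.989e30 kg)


M = 6.8 * 1.989e30 kg = 1.35252e+31 kg. rs = 2GM/c^2 = 2 * 6.674e-11 * 1.35252e+31 / (3e8)^2 = 20059.3744

20059.3744 m


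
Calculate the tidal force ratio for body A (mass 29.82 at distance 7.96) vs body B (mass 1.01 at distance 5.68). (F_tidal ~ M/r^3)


Ratio = (M1/r1^3) / (M2/r2^3) = (29.82/7.96^3) / (1.01/5.68^3) = 10.7273

10.7273


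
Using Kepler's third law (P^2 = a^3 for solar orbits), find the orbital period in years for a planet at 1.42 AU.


P = a^(3/2) = 1.42^1.5 = 1.6921

1.6921 years


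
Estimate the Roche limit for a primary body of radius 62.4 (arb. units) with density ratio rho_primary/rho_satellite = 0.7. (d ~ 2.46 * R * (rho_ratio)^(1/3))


d_Roche = 2.46 * 62.4 * 0.7^(1/3) = 136.2968

136.2968


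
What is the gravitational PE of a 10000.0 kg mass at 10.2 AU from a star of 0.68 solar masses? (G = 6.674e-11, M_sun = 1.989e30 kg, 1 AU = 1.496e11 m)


M = 0.68 * 1.989e30 kg = 1.35252e+30 kg; r = 10.2 AU * 1.496e11 m/AU = 1.52592e+12 m. U = -GM*m/r = -(6.674e-11 * 1.35252e+30 * 10000.0) / 1.52592e+12 = -5.916e+11

-5.916e+11 J


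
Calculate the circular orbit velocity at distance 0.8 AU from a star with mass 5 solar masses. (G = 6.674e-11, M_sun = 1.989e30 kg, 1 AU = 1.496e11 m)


v = sqrt(GM/r) = sqrt(6.674e-11 * 9.945e+30 / 1.197e+11) = 74470.5746

74470.5746 m/s


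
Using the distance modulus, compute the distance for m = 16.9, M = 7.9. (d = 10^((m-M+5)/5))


d = 10^((m - M + 5)/5) = 10^((16.9 - 7.9 + 5)/5) = 630.9573

630.9573 pc


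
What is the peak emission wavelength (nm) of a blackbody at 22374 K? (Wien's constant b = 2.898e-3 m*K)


lam_max = b / T = 2.898e-3 / 22374 = 1.295e-07 m = 129.5253 nm

129.5253 nm


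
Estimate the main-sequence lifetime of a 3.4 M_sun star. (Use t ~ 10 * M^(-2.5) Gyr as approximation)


t = 10 * M^(-2.5) = 10 * 3.4^(-2.5) = 0.4691

0.4691 Gyr


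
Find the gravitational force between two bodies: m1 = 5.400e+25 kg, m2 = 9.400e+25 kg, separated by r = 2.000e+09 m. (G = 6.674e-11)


F = G*m1*m2/r^2 = 6.674e-11 * 5.400e+25 * 9.400e+25 / (2.000e+09)^2 = 6.674e-11 * 5.076e+51 / 4.000e+18 = 8.469e+22

8.469e+22 N


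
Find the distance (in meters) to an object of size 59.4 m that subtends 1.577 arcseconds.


D = size / theta_rad, theta_rad = 1.577 * pi/(180*3600) = 7.646e-06, D = 7.769e+06

7.769e+06 m


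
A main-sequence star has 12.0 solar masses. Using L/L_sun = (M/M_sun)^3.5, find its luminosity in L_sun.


L/L_sun = (M/M_sun)^3.5 = 12.0^3.5 = 5985.9676

5985.9676 L_sun


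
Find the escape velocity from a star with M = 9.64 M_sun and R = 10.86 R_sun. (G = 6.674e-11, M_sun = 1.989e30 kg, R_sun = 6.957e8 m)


M = 9.64 * 1.989e30 kg = 1.917396e+31 kg; R = 10.86 * 6.957e8 m = 7.555302e+09 m. v_esc = sqrt(2GM/R) = sqrt(2 * 6.674e-11 * 1.917396e+31 / 7.555302e+09) = 582020.2474

582020.2474 m/s


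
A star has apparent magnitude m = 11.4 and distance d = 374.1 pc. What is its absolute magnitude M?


M = m - 5*log10(d) + 5 = 11.4 - 5*log10(374.1) + 5 = 3.5351

3.5351


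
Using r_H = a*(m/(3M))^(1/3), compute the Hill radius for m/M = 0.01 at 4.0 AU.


r_H = a * (m/3M)^(1/3) = 4.0 * (0.01/3)^(1/3) = 0.5975

0.5975 AU


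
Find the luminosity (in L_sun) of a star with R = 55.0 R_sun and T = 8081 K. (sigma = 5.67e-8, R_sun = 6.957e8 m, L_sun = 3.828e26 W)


R = 55.0 * 6.957e8 m = 3.82635e+10 m. L = 4*pi*R^2*sigma*T^4 = 4*pi*(3.82635e+10)^2 * 5.67e-8 * 8081^4 = 4.44859363e+30 W. L/L_sun = 4.44859363e+30 / 3.828e26 = 11621.1955

11621.1955 L_sun


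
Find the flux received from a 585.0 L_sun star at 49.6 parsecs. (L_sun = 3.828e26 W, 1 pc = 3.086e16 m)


F = L / (4*pi*d^2) = 2.239e+29 / (4*pi*(1.531e+18)^2) = 7.606e-09

7.606e-09 W/m^2


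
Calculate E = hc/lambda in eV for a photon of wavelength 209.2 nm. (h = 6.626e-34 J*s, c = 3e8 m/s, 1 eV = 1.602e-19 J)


E = hc/lambda = 6.626e-34 * 3e8 / 2.092e-07 = 9.502e-19 J = 5.9313 eV

5.9313 eV


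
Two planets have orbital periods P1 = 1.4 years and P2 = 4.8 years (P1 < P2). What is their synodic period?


1/P_syn = |1/P1 - 1/P2| = |1/1.4 - 1/4.8| => P_syn = 1.9765

1.9765 years


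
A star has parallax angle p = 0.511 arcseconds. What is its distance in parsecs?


d = 1/p = 1/0.511 = 1.9569

1.9569 pc


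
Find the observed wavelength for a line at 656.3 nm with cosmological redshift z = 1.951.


lam_obs = lam_emit * (1 + z) = 656.3 * (1 + 1.951) = 1936.7413

1936.7413 nm


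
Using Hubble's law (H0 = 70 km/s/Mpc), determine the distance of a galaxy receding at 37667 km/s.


d = v / H0 = 37667 / 70 = 538.1

538.1 Mpc


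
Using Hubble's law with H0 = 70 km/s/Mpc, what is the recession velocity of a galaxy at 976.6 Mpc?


v = H0 * d = 70 * 976.6 = 68362.0

68362.0 km/s


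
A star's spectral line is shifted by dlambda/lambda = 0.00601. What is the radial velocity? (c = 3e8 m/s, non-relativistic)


v = (dlambda/lambda) * c = 0.00601 * 3e8 = 1.803e+06

1.803e+06 m/s


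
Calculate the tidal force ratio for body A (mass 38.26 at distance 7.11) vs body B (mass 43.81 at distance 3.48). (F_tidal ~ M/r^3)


Ratio = (M1/r1^3) / (M2/r2^3) = (38.26/7.11^3) / (43.81/3.48^3) = 0.1024

0.1024


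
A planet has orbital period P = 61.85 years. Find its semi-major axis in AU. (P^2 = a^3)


a = P^(2/3) = 61.85^(2/3) = 15.6396

15.6396 AU


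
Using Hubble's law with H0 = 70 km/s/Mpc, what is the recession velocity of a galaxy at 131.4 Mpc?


v = H0 * d = 70 * 131.4 = 9198.0

9198.0 km/s


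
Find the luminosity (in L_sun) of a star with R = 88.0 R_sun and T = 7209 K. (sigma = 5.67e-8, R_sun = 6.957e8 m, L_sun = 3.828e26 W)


R = 88.0 * 6.957e8 m = 6.12216e+10 m. L = 4*pi*R^2*sigma*T^4 = 4*pi*(6.12216e+10)^2 * 5.67e-8 * 7209^4 = 7.212774855e+30 W. L/L_sun = 7.212774855e+30 / 3.828e26 = 18842.1496

18842.1496 L_sun


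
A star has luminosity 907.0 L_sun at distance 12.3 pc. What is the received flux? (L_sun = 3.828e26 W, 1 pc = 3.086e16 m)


F = L / (4*pi*d^2) = 3.472e+29 / (4*pi*(3.796e+17)^2) = 1.918e-07

1.918e-07 W/m^2


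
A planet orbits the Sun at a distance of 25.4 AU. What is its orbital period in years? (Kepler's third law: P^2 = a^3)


P = a^(3/2) = 25.4^1.5 = 128.012

128.012 years


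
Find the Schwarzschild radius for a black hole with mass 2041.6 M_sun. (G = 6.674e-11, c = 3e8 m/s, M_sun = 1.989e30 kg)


M = 2041.6 * 1.989e30 kg = 4.0607424e+33 kg. rs = 2GM/c^2 = 2 * 6.674e-11 * 4.0607424e+33 / (3e8)^2 = 6.023e+06

6.023e+06 m


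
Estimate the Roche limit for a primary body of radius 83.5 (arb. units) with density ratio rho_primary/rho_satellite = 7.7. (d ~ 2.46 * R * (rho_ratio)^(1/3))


d_Roche = 2.46 * 83.5 * 7.7^(1/3) = 405.6192

405.6192


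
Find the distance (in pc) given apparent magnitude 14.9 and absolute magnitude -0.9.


d = 10^((m - M + 5)/5) = 10^((14.9 - -0.9 + 5)/5) = 14454.3977

14454.3977 pc


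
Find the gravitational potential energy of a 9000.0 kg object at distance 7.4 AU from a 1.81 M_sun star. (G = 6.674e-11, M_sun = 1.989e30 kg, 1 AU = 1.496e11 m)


M = 1.81 * 1.989e30 kg = 3.60009e+30 kg; r = 7.4 AU * 1.496e11 m/AU = 1.10704e+12 m. U = -GM*m/r = -(6.674e-11 * 3.60009e+30 * 9000.0) / 1.10704e+12 = -1.953e+12

-1.953e+12 J


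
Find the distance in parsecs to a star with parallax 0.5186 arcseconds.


d = 1/p = 1/0.5186 = 1.9283

1.9283 pc


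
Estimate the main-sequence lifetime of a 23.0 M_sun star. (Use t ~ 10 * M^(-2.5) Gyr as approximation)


t = 10 * M^(-2.5) = 10 * 23.0^(-2.5) = 0.0039

0.0039 Gyr


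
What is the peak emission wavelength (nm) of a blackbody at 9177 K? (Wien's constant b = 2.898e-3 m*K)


lam_max = b / T = 2.898e-3 / 9177 = 3.158e-07 m = 315.7895 nm

315.7895 nm


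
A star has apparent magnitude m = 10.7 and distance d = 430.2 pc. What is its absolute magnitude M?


M = m - 5*log10(d) + 5 = 10.7 - 5*log10(430.2) + 5 = 2.5316

2.5316


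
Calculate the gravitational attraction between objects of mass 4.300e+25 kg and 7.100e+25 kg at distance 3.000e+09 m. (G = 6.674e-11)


F = G*m1*m2/r^2 = 6.674e-11 * 4.300e+25 * 7.100e+25 / (3.000e+09)^2 = 6.674e-11 * 3.053e+51 / 9.000e+18 = 2.264e+22

2.264e+22 N


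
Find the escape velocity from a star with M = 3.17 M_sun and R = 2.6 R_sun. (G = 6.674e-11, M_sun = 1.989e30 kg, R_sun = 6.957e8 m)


M = 3.17 * 1.989e30 kg = 6.30513e+30 kg; R = 2.6 * 6.957e8 m = 1.80882e+09 m. v_esc = sqrt(2GM/R) = sqrt(2 * 6.674e-11 * 6.30513e+30 / 1.80882e+09) = 682114.7582

682114.7582 m/s


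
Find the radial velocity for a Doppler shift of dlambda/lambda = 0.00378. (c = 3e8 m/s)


v = (dlambda/lambda) * c = 0.00378 * 3e8 = 1.134e+06

1.134e+06 m/s


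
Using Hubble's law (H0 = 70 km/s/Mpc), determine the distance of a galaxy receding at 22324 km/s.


d = v / H0 = 22324 / 70 = 318.9143

318.9143 Mpc


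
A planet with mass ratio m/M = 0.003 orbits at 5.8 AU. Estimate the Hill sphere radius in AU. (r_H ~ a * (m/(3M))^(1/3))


r_H = a * (m/3M)^(1/3) = 5.8 * (0.003/3)^(1/3) = 0.58

0.58 AU


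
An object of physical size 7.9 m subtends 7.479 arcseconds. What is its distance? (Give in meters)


D = size / theta_rad, theta_rad = 7.479 * pi/(180*3600) = 3.626e-05, D = 217875.6477

217875.6477 m


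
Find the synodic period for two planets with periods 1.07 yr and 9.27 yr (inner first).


1/P_syn = |1/P1 - 1/P2| = |1/1.07 - 1/9.27| => P_syn = 1.2096

1.2096 years


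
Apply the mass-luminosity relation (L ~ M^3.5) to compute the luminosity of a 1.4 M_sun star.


L/L_sun = (M/M_sun)^3.5 = 1.4^3.5 = 3.2467

3.2467 L_sun


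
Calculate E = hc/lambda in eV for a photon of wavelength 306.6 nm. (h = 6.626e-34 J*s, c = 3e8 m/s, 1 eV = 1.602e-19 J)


E = hc/lambda = 6.626e-34 * 3e8 / 3.066e-07 = 6.483e-19 J = 4.047 eV

4.047 eV


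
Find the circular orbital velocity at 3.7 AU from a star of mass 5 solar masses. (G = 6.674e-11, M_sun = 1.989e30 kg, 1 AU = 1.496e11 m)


v = sqrt(GM/r) = sqrt(6.674e-11 * 9.945e+30 / 5.535e+11) = 34628.1138

34628.1138 m/s


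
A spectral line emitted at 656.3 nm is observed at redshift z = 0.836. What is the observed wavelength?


lam_obs = lam_emit * (1 + z) = 656.3 * (1 + 0.836) = 1204.9668

1204.9668 nm


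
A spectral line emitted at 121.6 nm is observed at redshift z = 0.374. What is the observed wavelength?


lam_obs = lam_emit * (1 + z) = 121.6 * (1 + 0.374) = 167.0784

167.0784 nm


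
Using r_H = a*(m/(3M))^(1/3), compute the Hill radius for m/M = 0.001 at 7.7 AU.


r_H = a * (m/3M)^(1/3) = 7.7 * (0.001/3)^(1/3) = 0.5339

0.5339 AU


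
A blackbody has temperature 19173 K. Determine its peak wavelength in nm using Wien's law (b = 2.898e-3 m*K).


lam_max = b / T = 2.898e-3 / 19173 = 1.512e-07 m = 151.1501 nm

151.1501 nm


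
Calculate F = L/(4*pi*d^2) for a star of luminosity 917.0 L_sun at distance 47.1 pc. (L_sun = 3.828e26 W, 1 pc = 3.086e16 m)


F = L / (4*pi*d^2) = 3.510e+29 / (4*pi*(1.454e+18)^2) = 1.322e-08

1.322e-08 W/m^2


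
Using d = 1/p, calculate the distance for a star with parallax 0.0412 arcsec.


d = 1/p = 1/0.0412 = 24.2718

24.2718 pc


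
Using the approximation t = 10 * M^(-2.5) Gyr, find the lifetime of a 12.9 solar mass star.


t = 10 * M^(-2.5) = 10 * 12.9^(-2.5) = 0.0167

0.0167 Gyr


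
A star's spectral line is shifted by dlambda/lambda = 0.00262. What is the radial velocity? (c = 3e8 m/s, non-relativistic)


v = (dlambda/lambda) * c = 0.00262 * 3e8 = 786000.0

786000.0 m/s


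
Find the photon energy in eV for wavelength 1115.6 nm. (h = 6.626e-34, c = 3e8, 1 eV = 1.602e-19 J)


E = hc/lambda = 6.626e-34 * 3e8 / 1.116e-06 = 1.782e-19 J = 1.1122 eV

1.1122 eV


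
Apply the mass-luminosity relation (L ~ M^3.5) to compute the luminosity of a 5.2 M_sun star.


L/L_sun = (M/M_sun)^3.5 = 5.2^3.5 = 320.6356

320.6356 L_sun


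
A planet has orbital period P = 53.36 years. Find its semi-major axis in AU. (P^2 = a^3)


a = P^(2/3) = 53.36^(2/3) = 14.1735

14.1735 AU


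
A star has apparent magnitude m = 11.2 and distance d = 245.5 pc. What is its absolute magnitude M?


M = m - 5*log10(d) + 5 = 11.2 - 5*log10(245.5) + 5 = 4.2497

4.2497


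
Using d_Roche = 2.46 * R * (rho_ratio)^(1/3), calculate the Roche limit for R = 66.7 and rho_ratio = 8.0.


d_Roche = 2.46 * 66.7 * 8.0^(1/3) = 328.164

328.164


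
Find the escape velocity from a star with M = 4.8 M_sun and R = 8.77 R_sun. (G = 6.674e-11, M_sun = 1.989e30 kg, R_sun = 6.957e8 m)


M = 4.8 * 1.989e30 kg = 9.5472e+30 kg; R = 8.77 * 6.957e8 m = 6.101289e+09 m. v_esc = sqrt(2GM/R) = sqrt(2 * 6.674e-11 * 9.5472e+30 / 6.101289e+09) = 457020.1104

457020.1104 m/s


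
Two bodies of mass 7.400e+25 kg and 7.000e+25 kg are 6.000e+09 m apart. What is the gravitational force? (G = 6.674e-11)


F = G*m1*m2/r^2 = 6.674e-11 * 7.400e+25 * 7.000e+25 / (6.000e+09)^2 = 6.674e-11 * 5.180e+51 / 3.600e+19 = 9.603e+21

9.603e+21 N


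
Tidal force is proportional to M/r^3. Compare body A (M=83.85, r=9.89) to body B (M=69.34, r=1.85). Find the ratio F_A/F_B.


Ratio = (M1/r1^3) / (M2/r2^3) = (83.85/9.89^3) / (69.34/1.85^3) = 0.0079

0.0079


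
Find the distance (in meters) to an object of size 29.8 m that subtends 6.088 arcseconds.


D = size / theta_rad, theta_rad = 6.088 * pi/(180*3600) = 2.952e-05, D = 1.010e+06

1.010e+06 m


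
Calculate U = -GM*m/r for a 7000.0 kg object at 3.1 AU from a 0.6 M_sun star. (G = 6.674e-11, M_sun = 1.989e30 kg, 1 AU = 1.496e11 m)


M = 0.6 * 1.989e30 kg = 1.1934e+30 kg; r = 3.1 AU * 1.496e11 m/AU = 4.6376e+11 m. U = -GM*m/r = -(6.674e-11 * 1.1934e+30 * 7000.0) / 4.6376e+11 = -1.202e+12

-1.202e+12 J


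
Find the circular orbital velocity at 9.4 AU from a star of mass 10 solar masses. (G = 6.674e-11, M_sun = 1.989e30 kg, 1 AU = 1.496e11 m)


v = sqrt(GM/r) = sqrt(6.674e-11 * 1.989e+31 / 1.406e+12) = 30724.2131

30724.2131 m/s


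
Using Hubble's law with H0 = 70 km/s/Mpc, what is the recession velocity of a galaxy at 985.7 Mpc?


v = H0 * d = 70 * 985.7 = 68999.0

68999.0 km/s


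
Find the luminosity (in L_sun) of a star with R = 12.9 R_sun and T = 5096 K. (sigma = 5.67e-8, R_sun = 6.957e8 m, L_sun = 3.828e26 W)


R = 12.9 * 6.957e8 m = 8.97453e+09 m. L = 4*pi*R^2*sigma*T^4 = 4*pi*(8.97453e+09)^2 * 5.67e-8 * 5096^4 = 3.870205516e+28 W. L/L_sun = 3.870205516e+28 / 3.828e26 = 101.1025

101.1025 L_sun


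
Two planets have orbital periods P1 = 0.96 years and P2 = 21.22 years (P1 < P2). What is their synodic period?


1/P_syn = |1/P1 - 1/P2| = |1/0.96 - 1/21.22| => P_syn = 1.0055

1.0055 years


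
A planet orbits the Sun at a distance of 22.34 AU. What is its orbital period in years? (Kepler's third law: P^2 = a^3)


P = a^(3/2) = 22.34^1.5 = 105.5905

105.5905 years


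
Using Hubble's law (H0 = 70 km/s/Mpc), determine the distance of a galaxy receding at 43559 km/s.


d = v / H0 = 43559 / 70 = 622.2714

622.2714 Mpc


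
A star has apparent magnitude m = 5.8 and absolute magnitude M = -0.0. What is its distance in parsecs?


d = 10^((m - M + 5)/5) = 10^((5.8 - -0.0 + 5)/5) = 144.544

144.544 pc


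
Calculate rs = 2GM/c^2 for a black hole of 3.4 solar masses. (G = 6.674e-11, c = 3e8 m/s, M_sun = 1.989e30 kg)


M = 3.4 * 1.989e30 kg = 6.7626e+30 kg. rs = 2GM/c^2 = 2 * 6.674e-11 * 6.7626e+30 / (3e8)^2 = 10029.6872

10029.6872 m


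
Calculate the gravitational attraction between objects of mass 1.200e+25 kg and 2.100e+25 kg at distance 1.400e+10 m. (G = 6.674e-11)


F = G*m1*m2/r^2 = 6.674e-11 * 1.200e+25 * 2.100e+25 / (1.400e+10)^2 = 6.674e-11 * 2.520e+50 / 1.960e+20 = 8.581e+19

8.581e+19 N


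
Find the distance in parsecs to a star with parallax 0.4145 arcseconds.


d = 1/p = 1/0.4145 = 2.4125

2.4125 pc


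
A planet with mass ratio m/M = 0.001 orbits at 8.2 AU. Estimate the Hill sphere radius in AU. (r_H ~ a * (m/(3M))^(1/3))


r_H = a * (m/3M)^(1/3) = 8.2 * (0.001/3)^(1/3) = 0.5686

0.5686 AU


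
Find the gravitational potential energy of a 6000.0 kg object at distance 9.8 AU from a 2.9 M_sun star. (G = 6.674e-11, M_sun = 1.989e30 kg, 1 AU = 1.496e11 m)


M = 2.9 * 1.989e30 kg = 5.7681e+30 kg; r = 9.8 AU * 1.496e11 m/AU = 1.46608e+12 m. U = -GM*m/r = -(6.674e-11 * 5.7681e+30 * 6000.0) / 1.46608e+12 = -1.575e+12

-1.575e+12 J


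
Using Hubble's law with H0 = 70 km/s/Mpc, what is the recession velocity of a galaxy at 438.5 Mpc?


v = H0 * d = 70 * 438.5 = 30695.0

30695.0 km/s


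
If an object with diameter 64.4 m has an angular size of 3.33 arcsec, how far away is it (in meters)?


D = size / theta_rad, theta_rad = 3.33 * pi/(180*3600) = 1.614e-05, D = 3.989e+06

3.989e+06 m


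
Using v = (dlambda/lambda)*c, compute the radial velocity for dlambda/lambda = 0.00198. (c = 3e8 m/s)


v = (dlambda/lambda) * c = 0.00198 * 3e8 = 594000.0

594000.0 m/s


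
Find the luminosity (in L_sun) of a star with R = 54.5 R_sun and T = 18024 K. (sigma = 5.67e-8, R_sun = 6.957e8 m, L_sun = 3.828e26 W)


R = 54.5 * 6.957e8 m = 3.791565e+10 m. L = 4*pi*R^2*sigma*T^4 = 4*pi*(3.791565e+10)^2 * 5.67e-8 * 18024^4 = 1.08102229e+32 W. L/L_sun = 1.08102229e+32 / 3.828e26 = 282398.7174

282398.7174 L_sun


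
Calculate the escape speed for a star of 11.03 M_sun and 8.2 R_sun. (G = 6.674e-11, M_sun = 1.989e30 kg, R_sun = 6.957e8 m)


M = 11.03 * 1.989e30 kg = 2.193867e+31 kg; R = 8.2 * 6.957e8 m = 5.70474e+09 m. v_esc = sqrt(2GM/R) = sqrt(2 * 6.674e-11 * 2.193867e+31 / 5.70474e+09) = 716465.5598

716465.5598 m/s


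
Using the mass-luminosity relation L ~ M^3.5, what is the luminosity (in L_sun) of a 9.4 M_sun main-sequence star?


L/L_sun = (M/M_sun)^3.5 = 9.4^3.5 = 2546.5223

2546.5223 L_sun


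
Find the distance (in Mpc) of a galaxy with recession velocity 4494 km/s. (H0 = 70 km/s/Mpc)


d = v / H0 = 4494 / 70 = 64.2

64.2 Mpc


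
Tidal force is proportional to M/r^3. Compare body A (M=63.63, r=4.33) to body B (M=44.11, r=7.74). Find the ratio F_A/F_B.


Ratio = (M1/r1^3) / (M2/r2^3) = (63.63/4.33^3) / (44.11/7.74^3) = 8.2392

8.2392


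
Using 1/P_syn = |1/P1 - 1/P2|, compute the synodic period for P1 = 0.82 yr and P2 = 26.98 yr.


1/P_syn = |1/P1 - 1/P2| = |1/0.82 - 1/26.98| => P_syn = 0.8457

0.8457 years


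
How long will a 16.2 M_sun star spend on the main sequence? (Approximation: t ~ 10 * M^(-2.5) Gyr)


t = 10 * M^(-2.5) = 10 * 16.2^(-2.5) = 0.0095

0.0095 Gyr


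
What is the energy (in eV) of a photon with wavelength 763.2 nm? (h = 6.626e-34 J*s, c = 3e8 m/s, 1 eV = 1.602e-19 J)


E = hc/lambda = 6.626e-34 * 3e8 / 7.632e-07 = 2.605e-19 J = 1.6258 eV

1.6258 eV


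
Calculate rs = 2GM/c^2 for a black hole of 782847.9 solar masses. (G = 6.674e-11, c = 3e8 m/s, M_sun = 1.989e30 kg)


M = 782847.9 * 1.989e30 kg = 1.557084473e+36 kg. rs = 2GM/c^2 = 2 * 6.674e-11 * 1.557084473e+36 / (3e8)^2 = 2.309e+09

2.309e+09 m


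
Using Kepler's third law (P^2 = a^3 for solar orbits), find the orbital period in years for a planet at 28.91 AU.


P = a^(3/2) = 28.91^1.5 = 155.4433

155.4433 years


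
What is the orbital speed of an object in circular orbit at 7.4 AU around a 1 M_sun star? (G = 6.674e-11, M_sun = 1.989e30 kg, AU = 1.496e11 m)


v = sqrt(GM/r) = sqrt(6.674e-11 * 1.989e+30 / 1.107e+12) = 10950.3711

10950.3711 m/s


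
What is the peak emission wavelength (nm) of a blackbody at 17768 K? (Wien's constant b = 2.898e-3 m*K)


lam_max = b / T = 2.898e-3 / 17768 = 1.631e-07 m = 163.1022 nm

163.1022 nm


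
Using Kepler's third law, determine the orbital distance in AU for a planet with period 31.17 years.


a = P^(2/3) = 31.17^(2/3) = 9.9043

9.9043 AU


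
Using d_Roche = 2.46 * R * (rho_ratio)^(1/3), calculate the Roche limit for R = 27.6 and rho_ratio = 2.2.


d_Roche = 2.46 * 27.6 * 2.2^(1/3) = 88.305

88.305


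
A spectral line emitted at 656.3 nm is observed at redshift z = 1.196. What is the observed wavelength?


lam_obs = lam_emit * (1 + z) = 656.3 * (1 + 1.196) = 1441.2348

1441.2348 nm


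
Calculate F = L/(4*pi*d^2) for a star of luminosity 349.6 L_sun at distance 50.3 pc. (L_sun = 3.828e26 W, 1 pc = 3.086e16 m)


F = L / (4*pi*d^2) = 1.338e+29 / (4*pi*(1.552e+18)^2) = 4.420e-09

4.420e-09 W/m^2


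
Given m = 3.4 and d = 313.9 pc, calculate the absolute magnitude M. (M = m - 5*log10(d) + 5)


M = m - 5*log10(d) + 5 = 3.4 - 5*log10(313.9) + 5 = -4.084

-4.084


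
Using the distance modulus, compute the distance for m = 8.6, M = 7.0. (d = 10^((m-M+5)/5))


d = 10^((m - M + 5)/5) = 10^((8.6 - 7.0 + 5)/5) = 20.893

20.893 pc


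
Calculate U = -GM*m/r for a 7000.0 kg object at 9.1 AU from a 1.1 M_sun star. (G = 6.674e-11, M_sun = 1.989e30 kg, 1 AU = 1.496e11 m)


M = 1.1 * 1.989e30 kg = 2.1879e+30 kg; r = 9.1 AU * 1.496e11 m/AU = 1.36136e+12 m. U = -GM*m/r = -(6.674e-11 * 2.1879e+30 * 7000.0) / 1.36136e+12 = -7.508e+11

-7.508e+11 J


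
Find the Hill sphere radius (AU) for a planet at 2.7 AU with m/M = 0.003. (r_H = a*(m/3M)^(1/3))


r_H = a * (m/3M)^(1/3) = 2.7 * (0.003/3)^(1/3) = 0.27

0.27 AU


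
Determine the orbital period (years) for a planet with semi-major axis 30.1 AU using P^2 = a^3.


P = a^(3/2) = 30.1^1.5 = 165.139

165.139 years


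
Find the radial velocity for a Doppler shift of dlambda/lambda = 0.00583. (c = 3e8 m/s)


v = (dlambda/lambda) * c = 0.00583 * 3e8 = 1.749e+06

1.749e+06 m/s


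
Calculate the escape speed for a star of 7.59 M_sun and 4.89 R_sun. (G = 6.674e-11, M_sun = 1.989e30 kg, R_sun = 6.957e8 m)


M = 7.59 * 1.989e30 kg = 1.509651e+31 kg; R = 4.89 * 6.957e8 m = 3.401973e+09 m. v_esc = sqrt(2GM/R) = sqrt(2 * 6.674e-11 * 1.509651e+31 / 3.401973e+09) = 769628.1556

769628.1556 m/s


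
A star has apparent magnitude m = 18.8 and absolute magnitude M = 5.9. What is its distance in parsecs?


d = 10^((m - M + 5)/5) = 10^((18.8 - 5.9 + 5)/5) = 3801.894

3801.894 pc


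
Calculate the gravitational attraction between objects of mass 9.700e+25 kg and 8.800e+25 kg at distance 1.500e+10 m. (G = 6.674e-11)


F = G*m1*m2/r^2 = 6.674e-11 * 9.700e+25 * 8.800e+25 / (1.500e+10)^2 = 6.674e-11 * 8.536e+51 / 2.250e+20 = 2.532e+21

2.532e+21 N


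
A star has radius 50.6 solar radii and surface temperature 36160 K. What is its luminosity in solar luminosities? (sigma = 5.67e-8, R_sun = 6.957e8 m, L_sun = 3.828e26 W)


R = 50.6 * 6.957e8 m = 3.520242e+10 m. L = 4*pi*R^2*sigma*T^4 = 4*pi*(3.520242e+10)^2 * 5.67e-8 * 36160^4 = 1.509564418e+33 W. L/L_sun = 1.509564418e+33 / 3.828e26 = 3.943e+06

3.943e+06 L_sun


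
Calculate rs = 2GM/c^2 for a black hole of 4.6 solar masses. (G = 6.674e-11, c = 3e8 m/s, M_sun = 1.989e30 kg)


M = 4.6 * 1.989e30 kg = 9.1494e+30 kg. rs = 2GM/c^2 = 2 * 6.674e-11 * 9.1494e+30 / (3e8)^2 = 13569.5768

13569.5768 m


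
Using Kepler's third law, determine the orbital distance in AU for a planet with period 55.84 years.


a = P^(2/3) = 55.84^(2/3) = 14.6093

14.6093 AU


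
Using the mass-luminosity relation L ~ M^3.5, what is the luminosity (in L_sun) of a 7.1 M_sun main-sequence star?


L/L_sun = (M/M_sun)^3.5 = 7.1^3.5 = 953.6834

953.6834 L_sun


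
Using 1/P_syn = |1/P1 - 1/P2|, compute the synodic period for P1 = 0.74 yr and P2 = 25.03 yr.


1/P_syn = |1/P1 - 1/P2| = |1/0.74 - 1/25.03| => P_syn = 0.7625

0.7625 years


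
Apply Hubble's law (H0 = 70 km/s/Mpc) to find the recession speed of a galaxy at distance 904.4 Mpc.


v = H0 * d = 70 * 904.4 = 63308.0

63308.0 km/s


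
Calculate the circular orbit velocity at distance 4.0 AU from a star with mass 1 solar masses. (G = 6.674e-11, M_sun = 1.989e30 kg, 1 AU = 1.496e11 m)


v = sqrt(GM/r) = sqrt(6.674e-11 * 1.989e+30 / 5.984e+11) = 14894.1149

14894.1149 m/s


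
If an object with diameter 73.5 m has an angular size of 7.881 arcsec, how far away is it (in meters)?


D = size / theta_rad, theta_rad = 7.881 * pi/(180*3600) = 3.821e-05, D = 1.924e+06

1.924e+06 m


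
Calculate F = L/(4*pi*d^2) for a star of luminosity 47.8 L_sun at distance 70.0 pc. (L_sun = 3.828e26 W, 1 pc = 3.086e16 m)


F = L / (4*pi*d^2) = 1.830e+28 / (4*pi*(2.160e+18)^2) = 3.120e-10

3.120e-10 W/m^2


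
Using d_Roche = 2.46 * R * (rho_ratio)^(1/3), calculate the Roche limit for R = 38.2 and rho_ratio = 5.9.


d_Roche = 2.46 * 38.2 * 5.9^(1/3) = 169.8045

169.8045


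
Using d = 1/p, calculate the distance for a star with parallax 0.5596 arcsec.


d = 1/p = 1/0.5596 = 1.787

1.787 pc


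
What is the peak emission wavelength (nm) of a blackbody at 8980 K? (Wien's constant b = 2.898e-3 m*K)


lam_max = b / T = 2.898e-3 / 8980 = 3.227e-07 m = 322.7171 nm

322.7171 nm
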